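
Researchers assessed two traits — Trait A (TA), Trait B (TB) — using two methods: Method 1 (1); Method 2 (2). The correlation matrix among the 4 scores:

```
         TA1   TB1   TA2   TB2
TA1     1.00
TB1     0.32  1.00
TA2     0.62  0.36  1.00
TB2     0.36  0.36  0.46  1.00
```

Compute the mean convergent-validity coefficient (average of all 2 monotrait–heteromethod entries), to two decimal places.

Convergent values: 0.62, 0.36; mean = 0.98/2 = 0.49.

0.49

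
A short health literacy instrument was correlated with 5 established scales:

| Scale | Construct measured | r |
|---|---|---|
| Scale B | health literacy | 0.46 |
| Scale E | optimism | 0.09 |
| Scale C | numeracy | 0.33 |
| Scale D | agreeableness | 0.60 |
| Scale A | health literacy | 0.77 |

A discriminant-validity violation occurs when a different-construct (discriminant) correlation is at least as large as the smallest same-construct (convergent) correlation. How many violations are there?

Convergent (same construct = health literacy): Scale B, Scale A.
Smallest convergent = 0.46. Discriminant values: 0.09, 0.33, 0.60; count ≥ 0.46 → 1.

1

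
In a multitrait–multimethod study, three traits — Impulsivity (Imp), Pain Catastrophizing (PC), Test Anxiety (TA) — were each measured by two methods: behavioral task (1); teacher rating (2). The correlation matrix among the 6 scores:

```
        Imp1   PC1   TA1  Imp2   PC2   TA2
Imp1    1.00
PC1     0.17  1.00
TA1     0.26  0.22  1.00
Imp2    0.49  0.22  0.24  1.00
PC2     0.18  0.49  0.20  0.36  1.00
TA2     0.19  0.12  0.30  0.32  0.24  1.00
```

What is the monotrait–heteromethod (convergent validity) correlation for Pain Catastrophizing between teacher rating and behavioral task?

0.49

Same trait (PC), different methods: r(PC2, PC1) = 0.49.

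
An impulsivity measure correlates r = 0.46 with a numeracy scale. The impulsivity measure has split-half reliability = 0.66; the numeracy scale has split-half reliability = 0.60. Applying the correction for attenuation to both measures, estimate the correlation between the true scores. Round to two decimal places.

r_true = r_obs / √(r_xx · r_yy) = 0.46 / √(0.66 × 0.60) = 0.46 / √0.3960 = 0.46 / 0.6293 ≈ 0.73.

0.73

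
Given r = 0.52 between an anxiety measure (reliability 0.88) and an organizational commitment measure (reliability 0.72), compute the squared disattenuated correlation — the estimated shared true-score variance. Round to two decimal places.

Disattenuated r = 0.52 / √(0.88 × 0.72) = 0.52 / 0.7960 = 0.6533.
Shared true-score variance = 0.6533² = 0.4268 ≈ 0.43.

0.43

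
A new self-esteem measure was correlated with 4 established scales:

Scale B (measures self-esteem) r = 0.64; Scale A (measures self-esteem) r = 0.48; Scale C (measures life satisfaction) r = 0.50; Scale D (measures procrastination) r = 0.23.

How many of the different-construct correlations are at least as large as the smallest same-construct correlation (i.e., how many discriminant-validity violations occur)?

1

Convergent (same construct = self-esteem): Scale B, Scale A.
Smallest convergent = 0.48. Discriminant values: 0.50, 0.23; count ≥ 0.48 → 1.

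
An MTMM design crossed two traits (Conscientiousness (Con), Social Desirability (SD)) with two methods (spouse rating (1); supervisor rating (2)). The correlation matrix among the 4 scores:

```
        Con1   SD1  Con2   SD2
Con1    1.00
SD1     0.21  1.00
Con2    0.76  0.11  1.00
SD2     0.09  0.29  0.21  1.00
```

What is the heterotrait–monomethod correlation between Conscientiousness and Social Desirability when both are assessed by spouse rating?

0.21

Different traits, same method: r(Con1, SD1) = 0.21.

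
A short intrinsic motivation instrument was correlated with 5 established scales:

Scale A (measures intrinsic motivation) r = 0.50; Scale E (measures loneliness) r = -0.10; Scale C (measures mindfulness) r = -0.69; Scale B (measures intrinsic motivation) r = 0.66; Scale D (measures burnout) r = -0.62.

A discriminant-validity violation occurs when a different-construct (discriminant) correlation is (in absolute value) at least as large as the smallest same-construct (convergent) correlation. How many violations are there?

2

Convergent (same construct = intrinsic motivation): Scale A, Scale B.
Smallest convergent = 0.50. Discriminant |r|: 0.10, 0.69, 0.62; count ≥ 0.50 → 2.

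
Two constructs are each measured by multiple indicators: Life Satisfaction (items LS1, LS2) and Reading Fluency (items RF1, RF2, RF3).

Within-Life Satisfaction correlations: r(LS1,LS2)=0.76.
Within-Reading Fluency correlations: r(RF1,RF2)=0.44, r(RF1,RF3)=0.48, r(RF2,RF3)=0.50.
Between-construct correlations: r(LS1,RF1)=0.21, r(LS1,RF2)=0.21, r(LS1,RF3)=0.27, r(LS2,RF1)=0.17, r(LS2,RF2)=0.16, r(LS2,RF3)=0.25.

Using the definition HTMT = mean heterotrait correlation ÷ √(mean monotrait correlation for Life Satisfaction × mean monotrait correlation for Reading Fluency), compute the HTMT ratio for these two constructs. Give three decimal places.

0.353

Between-construct mean = 1.27/6 = 0.2117.
Mean within-LS = 0.76/1 = 0.7600; mean within-RF = 1.42/3 = 0.4733.
Geometric mean = √(0.7600 × 0.4733) = 0.5998.
HTMT = 0.2117 / 0.5998 = 0.353.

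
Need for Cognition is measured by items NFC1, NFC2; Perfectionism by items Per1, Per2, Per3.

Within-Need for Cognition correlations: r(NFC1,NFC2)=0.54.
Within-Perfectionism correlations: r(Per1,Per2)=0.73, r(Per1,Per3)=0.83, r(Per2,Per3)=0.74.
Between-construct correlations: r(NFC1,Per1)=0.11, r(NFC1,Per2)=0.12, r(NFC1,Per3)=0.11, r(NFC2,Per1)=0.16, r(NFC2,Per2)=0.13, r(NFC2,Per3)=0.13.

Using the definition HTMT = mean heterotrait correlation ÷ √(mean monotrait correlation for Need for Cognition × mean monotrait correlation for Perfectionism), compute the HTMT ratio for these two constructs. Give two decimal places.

Mean between = 0.76/6 = 0.1267.
Mean within-NFC = 0.54/1 = 0.5400; mean within-Per = 2.30/3 = 0.7667.
Geometric mean = √(0.5400 × 0.7667) = 0.6434.
HTMT = 0.1267 / 0.6434 = 0.20.

0.20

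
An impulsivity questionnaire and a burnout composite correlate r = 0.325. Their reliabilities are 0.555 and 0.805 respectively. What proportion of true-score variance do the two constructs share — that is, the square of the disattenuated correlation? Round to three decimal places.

Disattenuated r = 0.325 / √(0.555 × 0.805) = 0.325 / 0.6684 = 0.4862.
Shared true-score variance = 0.4862² = 0.2364 ≈ 0.236.

0.236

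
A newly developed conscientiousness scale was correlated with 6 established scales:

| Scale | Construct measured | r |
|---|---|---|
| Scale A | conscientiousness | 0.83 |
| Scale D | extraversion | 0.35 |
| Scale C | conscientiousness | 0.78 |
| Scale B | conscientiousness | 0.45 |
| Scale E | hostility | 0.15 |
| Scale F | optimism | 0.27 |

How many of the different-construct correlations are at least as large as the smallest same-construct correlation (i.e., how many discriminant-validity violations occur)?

Convergent (same construct = conscientiousness): Scale A, Scale C, Scale B.
Smallest convergent = 0.45. Discriminant values: 0.35, 0.15, 0.27; count ≥ 0.45 → 0.

0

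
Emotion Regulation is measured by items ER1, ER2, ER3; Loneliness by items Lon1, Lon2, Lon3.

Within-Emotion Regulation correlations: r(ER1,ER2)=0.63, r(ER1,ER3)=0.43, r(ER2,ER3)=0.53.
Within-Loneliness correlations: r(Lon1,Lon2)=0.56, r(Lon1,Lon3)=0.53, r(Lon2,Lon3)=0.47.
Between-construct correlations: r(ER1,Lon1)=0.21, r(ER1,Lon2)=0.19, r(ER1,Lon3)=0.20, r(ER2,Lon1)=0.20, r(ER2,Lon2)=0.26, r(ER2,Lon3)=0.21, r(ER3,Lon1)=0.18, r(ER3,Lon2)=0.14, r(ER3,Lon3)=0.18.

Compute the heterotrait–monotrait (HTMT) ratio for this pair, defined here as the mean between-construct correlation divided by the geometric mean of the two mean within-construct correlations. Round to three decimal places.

0.375

Mean heterotrait r = 1.77/9 = 0.1967.
Mean within-ER = 1.59/3 = 0.5300; mean within-Lon = 1.56/3 = 0.5200.
Geometric mean = √(0.5300 × 0.5200) = 0.5250.
HTMT = 0.1967 / 0.5250 = 0.375.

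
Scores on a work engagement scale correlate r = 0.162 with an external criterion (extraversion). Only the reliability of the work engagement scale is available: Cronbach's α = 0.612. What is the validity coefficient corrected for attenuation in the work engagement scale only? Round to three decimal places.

0.207

Single correction: r_c = r_obs / √r_xx = 0.162 / √0.612 = 0.162 / 0.7823 ≈ 0.207.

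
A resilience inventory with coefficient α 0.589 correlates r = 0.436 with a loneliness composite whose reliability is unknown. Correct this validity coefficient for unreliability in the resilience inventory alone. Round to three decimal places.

Single correction: r_c = r_obs / √r_xx = 0.436 / √0.589 = 0.436 / 0.7675 ≈ 0.568.

0.568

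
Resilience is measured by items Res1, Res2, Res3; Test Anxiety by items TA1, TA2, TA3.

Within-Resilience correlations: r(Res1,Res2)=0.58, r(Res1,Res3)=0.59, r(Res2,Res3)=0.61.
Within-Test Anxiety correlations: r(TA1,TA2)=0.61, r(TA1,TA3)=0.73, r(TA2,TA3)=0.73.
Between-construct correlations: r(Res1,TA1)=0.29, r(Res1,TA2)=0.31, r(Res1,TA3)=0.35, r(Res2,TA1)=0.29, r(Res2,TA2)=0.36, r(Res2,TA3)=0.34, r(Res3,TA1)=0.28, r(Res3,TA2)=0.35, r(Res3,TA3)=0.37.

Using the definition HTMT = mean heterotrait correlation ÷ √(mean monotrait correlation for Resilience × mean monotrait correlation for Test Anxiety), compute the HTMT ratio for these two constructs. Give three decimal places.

Mean heterotrait r = 2.94/9 = 0.3267.
Mean within-Res = 1.78/3 = 0.5933; mean within-TA = 2.07/3 = 0.6900.
Geometric mean = √(0.5933 × 0.6900) = 0.6398.
HTMT = 0.3267 / 0.6398 = 0.511.

0.511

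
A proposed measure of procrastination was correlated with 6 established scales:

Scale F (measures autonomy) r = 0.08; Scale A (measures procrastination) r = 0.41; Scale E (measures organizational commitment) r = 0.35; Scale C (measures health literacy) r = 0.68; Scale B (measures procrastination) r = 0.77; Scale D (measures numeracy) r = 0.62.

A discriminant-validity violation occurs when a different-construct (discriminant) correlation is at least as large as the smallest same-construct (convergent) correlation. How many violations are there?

Convergent (same construct = procrastination): Scale A, Scale B.
Smallest convergent = 0.41. Discriminant values: 0.08, 0.35, 0.68, 0.62; count ≥ 0.41 → 2.

2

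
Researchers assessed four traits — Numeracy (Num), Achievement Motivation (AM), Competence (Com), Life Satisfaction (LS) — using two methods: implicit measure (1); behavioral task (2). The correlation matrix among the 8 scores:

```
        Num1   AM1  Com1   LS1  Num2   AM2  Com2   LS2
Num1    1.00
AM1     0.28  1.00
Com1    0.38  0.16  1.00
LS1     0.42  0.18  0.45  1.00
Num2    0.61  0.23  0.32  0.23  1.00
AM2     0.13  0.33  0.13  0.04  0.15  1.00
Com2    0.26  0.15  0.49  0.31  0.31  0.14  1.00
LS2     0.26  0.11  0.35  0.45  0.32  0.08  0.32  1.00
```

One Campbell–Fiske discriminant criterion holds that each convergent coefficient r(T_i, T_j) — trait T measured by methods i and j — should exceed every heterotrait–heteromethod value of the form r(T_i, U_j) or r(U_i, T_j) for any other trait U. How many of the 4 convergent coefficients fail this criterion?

0

Convergent coefficients and their comparison sets:
Num (methods 1·2): 0.61 vs {0.13, 0.23, 0.26, 0.32, 0.26, 0.23} → pass.
AM (methods 1·2): 0.33 vs {0.23, 0.13, 0.15, 0.13, 0.11, 0.04} → pass.
Com (methods 1·2): 0.49 vs {0.32, 0.26, 0.13, 0.15, 0.35, 0.31} → pass.
LS (methods 1·2): 0.45 vs {0.23, 0.26, 0.04, 0.11, 0.31, 0.35} → pass.
0 of 4 fail.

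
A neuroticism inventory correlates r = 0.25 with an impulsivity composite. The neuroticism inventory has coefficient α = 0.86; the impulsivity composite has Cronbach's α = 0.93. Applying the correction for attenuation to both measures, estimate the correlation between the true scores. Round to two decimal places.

0.28

r_true = r_obs / √(r_xx · r_yy) = 0.25 / √(0.86 × 0.93) = 0.25 / √0.7998 = 0.25 / 0.8943 ≈ 0.28.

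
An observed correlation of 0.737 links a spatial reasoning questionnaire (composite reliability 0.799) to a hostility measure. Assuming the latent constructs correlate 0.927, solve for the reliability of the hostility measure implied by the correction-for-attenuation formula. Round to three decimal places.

0.791

r_true = r_obs / √(r_xx · r_yy) ⇒ 0.927 = 0.737 / √(0.799 · r_yy).
√(0.799 · r_yy) = 0.737 / 0.927 = 0.7950; 0.799 · r_yy = 0.6320; r_yy = 0.6320 / 0.799 ≈ 0.791.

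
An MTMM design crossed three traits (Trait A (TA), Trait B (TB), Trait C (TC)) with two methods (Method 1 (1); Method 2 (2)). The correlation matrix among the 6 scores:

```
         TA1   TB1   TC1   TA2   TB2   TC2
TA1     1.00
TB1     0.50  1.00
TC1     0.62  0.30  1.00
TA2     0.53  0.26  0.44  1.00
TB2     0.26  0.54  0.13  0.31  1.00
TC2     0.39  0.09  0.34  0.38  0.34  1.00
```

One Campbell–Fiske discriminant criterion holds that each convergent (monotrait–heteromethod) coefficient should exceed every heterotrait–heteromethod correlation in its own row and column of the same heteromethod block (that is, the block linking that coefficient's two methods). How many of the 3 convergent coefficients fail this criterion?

1

Convergent coefficients and their comparison sets:
TA (methods 1·2): 0.53 vs {0.26, 0.26, 0.39, 0.44} → pass.
TB (methods 1·2): 0.54 vs {0.26, 0.26, 0.09, 0.13} → pass.
TC (methods 1·2): 0.34 vs {0.44, 0.39, 0.13, 0.09} → fail.
1 of 3 fail.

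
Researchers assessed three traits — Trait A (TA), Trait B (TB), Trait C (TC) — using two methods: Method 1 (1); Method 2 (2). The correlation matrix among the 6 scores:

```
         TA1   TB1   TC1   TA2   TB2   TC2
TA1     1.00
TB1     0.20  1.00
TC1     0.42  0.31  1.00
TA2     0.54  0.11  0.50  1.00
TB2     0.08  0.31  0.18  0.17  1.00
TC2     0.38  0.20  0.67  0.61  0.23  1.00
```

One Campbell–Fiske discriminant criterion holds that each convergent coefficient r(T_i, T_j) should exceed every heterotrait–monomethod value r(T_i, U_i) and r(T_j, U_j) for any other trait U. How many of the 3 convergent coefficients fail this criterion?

Each convergent coefficient versus the relevant comparison correlations:
TA (methods 1·2): 0.54 vs {0.20, 0.17, 0.42, 0.61} → fail.
TB (methods 1·2): 0.31 vs {0.20, 0.17, 0.31, 0.23} → fail.
TC (methods 1·2): 0.67 vs {0.42, 0.61, 0.31, 0.23} → pass.
2 of 3 fail.

2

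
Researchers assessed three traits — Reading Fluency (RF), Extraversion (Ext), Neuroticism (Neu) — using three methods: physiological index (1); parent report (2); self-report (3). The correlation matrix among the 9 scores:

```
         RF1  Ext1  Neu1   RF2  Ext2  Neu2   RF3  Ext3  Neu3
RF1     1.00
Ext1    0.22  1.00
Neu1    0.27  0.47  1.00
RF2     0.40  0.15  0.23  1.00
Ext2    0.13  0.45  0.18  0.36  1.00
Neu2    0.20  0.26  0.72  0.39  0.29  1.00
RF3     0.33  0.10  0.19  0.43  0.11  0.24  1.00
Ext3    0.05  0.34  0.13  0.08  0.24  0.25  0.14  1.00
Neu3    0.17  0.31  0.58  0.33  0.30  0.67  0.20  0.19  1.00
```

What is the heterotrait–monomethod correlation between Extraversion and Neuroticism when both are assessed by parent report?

0.29

Different traits, same method: r(Ext2, Neu2) = 0.29.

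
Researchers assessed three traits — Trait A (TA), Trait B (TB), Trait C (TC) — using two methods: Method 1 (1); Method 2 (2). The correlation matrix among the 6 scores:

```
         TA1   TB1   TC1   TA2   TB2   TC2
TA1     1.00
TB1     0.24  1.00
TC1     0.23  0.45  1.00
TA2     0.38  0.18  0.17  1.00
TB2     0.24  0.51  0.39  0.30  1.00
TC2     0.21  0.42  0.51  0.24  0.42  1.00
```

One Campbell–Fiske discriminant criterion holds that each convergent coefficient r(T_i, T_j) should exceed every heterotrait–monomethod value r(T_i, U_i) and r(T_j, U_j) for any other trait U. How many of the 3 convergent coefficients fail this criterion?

0

Each convergent coefficient versus the relevant comparison correlations:
TA (methods 1·2): 0.38 vs {0.24, 0.30, 0.23, 0.24} → pass.
TB (methods 1·2): 0.51 vs {0.24, 0.30, 0.45, 0.42} → pass.
TC (methods 1·2): 0.51 vs {0.23, 0.24, 0.45, 0.42} → pass.
0 of 3 fail.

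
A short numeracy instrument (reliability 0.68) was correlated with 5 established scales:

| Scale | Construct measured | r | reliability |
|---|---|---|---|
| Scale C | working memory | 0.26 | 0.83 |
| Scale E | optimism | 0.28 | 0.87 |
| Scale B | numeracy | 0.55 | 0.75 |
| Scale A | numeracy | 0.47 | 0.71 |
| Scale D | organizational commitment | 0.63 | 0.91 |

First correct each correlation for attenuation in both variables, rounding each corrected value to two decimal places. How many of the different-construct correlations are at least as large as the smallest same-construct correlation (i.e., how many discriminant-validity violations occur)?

Disattenuated r (r / √(r_scale · r_new)):
  Scale C (disc): 0.26 / √(0.83·0.68) = 0.35
  Scale E (disc): 0.28 / √(0.87·0.68) = 0.36
  Scale B (conv): 0.55 / √(0.75·0.68) = 0.77
  Scale A (conv): 0.47 / √(0.71·0.68) = 0.68
  Scale D (disc): 0.63 / √(0.91·0.68) = 0.80
Smallest convergent = 0.68. Discriminant values: 0.35, 0.36, 0.80; count ≥ 0.68 → 1.

1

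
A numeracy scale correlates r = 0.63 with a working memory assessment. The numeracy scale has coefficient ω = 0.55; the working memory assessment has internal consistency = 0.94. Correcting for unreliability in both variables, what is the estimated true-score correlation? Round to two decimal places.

r_true = r_obs / √(r_xx · r_yy) = 0.63 / √(0.55 × 0.94) = 0.63 / √0.5170 = 0.63 / 0.7190 ≈ 0.88.

0.88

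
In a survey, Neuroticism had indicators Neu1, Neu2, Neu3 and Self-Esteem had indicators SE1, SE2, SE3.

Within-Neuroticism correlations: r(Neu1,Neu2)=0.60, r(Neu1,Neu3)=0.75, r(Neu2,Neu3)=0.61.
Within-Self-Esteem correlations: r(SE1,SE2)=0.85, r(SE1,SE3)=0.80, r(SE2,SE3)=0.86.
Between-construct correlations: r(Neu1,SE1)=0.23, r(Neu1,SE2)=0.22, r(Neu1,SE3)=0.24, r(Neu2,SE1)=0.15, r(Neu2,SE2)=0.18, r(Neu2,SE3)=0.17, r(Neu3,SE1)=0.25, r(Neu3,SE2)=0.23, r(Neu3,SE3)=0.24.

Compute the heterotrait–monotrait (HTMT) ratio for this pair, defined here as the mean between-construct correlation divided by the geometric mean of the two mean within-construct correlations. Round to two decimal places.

Between-construct mean = 1.91/9 = 0.2122.
Mean within-Neu = 1.96/3 = 0.6533; mean within-SE = 2.51/3 = 0.8367.
Geometric mean = √(0.6533 × 0.8367) = 0.7393.
HTMT = 0.2122 / 0.7393 = 0.29.

0.29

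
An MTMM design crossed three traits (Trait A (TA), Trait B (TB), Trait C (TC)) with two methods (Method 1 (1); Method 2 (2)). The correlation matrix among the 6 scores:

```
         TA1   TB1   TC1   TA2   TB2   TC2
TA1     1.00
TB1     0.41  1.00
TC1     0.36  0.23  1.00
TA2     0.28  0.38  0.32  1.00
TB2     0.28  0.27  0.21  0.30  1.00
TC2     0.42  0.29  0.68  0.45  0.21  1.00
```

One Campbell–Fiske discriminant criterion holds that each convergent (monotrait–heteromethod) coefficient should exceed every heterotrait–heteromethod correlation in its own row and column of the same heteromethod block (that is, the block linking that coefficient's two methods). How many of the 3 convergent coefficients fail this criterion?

2

Each convergent coefficient versus the relevant comparison correlations:
TA (methods 1·2): 0.28 vs {0.28, 0.38, 0.42, 0.32} → fail.
TB (methods 1·2): 0.27 vs {0.38, 0.28, 0.29, 0.21} → fail.
TC (methods 1·2): 0.68 vs {0.32, 0.42, 0.21, 0.29} → pass.
2 of 3 fail.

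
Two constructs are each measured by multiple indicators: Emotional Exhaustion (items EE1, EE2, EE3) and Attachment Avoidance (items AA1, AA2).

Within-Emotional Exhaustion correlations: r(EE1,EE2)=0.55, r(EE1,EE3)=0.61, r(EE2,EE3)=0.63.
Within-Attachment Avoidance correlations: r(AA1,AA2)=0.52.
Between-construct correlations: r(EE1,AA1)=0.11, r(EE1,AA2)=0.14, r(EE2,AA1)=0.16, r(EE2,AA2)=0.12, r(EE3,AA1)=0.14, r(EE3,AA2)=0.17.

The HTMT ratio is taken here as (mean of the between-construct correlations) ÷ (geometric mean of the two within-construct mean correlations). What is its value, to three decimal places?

0.251

Mean heterotrait r = 0.84/6 = 0.1400.
Mean within-EE = 1.79/3 = 0.5967; mean within-AA = 0.52/1 = 0.5200.
Geometric mean = √(0.5967 × 0.5200) = 0.5570.
HTMT = 0.1400 / 0.5570 = 0.251.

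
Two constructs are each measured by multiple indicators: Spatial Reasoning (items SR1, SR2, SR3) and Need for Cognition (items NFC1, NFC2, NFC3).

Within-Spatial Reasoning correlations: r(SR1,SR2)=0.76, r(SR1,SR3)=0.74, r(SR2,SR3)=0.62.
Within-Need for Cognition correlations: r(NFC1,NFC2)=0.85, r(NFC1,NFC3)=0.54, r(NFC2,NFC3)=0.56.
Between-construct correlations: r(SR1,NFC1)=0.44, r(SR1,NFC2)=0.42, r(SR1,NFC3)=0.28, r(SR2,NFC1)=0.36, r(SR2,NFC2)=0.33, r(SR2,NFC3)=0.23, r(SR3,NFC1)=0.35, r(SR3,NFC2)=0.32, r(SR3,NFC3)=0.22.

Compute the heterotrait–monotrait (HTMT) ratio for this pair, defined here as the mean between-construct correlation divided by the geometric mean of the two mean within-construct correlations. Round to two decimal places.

0.48

Mean between = 2.95/9 = 0.3278.
Mean within-SR = 2.12/3 = 0.7067; mean within-NFC = 1.95/3 = 0.6500.
Geometric mean = √(0.7067 × 0.6500) = 0.6778.
HTMT = 0.3278 / 0.6778 = 0.48.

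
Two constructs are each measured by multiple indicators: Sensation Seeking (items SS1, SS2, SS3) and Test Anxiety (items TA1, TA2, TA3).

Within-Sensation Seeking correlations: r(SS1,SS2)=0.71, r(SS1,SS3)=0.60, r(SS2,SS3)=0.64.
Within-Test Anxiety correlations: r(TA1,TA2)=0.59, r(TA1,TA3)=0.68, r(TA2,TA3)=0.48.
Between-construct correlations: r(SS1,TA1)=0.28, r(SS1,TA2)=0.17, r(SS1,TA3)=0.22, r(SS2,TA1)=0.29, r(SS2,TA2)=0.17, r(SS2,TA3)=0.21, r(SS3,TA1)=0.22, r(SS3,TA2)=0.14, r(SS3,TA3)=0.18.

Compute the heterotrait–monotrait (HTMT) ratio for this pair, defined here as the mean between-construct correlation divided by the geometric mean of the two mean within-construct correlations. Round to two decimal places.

Between-construct mean = 1.88/9 = 0.2089.
Mean within-SS = 1.95/3 = 0.6500; mean within-TA = 1.75/3 = 0.5833.
Geometric mean = √(0.6500 × 0.5833) = 0.6157.
HTMT = 0.2089 / 0.6157 = 0.34.

0.34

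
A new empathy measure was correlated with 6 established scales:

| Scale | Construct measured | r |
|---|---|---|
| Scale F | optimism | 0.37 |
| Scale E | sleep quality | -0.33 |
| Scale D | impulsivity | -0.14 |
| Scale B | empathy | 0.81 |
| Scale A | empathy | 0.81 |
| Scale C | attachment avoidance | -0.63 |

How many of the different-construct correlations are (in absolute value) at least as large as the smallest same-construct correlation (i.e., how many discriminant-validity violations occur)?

0

Convergent (same construct = empathy): Scale B, Scale A.
Smallest convergent = 0.81. Discriminant |r|: 0.37, 0.33, 0.14, 0.63; count ≥ 0.81 → 0.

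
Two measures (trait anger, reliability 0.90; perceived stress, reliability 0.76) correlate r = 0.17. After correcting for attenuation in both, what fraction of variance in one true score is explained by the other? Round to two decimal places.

0.04

Disattenuated r = 0.17 / √(0.90 × 0.76) = 0.17 / 0.8270 = 0.2056.
Shared true-score variance = 0.2056² = 0.0423 ≈ 0.04.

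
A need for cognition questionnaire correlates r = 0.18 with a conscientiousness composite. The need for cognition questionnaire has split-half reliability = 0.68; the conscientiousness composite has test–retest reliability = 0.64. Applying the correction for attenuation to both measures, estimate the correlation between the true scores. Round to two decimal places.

0.27

r_true = r_obs / √(r_xx · r_yy) = 0.18 / √(0.68 × 0.64) = 0.18 / √0.4352 = 0.18 / 0.6597 ≈ 0.27.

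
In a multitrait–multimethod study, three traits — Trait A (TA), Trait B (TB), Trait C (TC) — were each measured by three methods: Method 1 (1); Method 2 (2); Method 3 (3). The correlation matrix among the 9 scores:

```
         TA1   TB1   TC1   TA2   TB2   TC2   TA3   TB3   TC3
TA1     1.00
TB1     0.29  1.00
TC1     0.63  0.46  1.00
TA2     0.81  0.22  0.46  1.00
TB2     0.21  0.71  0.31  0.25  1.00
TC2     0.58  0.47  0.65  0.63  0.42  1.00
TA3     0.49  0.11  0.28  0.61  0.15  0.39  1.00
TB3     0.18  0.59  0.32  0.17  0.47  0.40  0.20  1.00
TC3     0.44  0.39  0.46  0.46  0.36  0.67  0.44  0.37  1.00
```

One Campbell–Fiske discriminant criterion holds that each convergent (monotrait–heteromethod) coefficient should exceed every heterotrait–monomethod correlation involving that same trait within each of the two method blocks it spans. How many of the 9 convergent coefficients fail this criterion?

Convergent coefficients and their comparison sets:
TA (methods 1·2): 0.81 vs {0.29, 0.25, 0.63, 0.63} → pass.
TA (methods 1·3): 0.49 vs {0.29, 0.20, 0.63, 0.44} → fail.
TA (methods 2·3): 0.61 vs {0.25, 0.20, 0.63, 0.44} → fail.
TB (methods 1·2): 0.71 vs {0.29, 0.25, 0.46, 0.42} → pass.
TB (methods 1·3): 0.59 vs {0.29, 0.20, 0.46, 0.37} → pass.
TB (methods 2·3): 0.47 vs {0.25, 0.20, 0.42, 0.37} → pass.
TC (methods 1·2): 0.65 vs {0.63, 0.63, 0.46, 0.42} → pass.
TC (methods 1·3): 0.46 vs {0.63, 0.44, 0.46, 0.37} → fail.
TC (methods 2·3): 0.67 vs {0.63, 0.44, 0.42, 0.37} → pass.
3 of 9 fail.

3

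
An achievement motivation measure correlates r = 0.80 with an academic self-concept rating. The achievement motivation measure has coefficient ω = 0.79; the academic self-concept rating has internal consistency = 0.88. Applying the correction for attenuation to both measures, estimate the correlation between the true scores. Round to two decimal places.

r_true = r_obs / √(r_xx · r_yy) = 0.80 / √(0.79 × 0.88) = 0.80 / √0.6952 = 0.80 / 0.8338 ≈ 0.96.

0.96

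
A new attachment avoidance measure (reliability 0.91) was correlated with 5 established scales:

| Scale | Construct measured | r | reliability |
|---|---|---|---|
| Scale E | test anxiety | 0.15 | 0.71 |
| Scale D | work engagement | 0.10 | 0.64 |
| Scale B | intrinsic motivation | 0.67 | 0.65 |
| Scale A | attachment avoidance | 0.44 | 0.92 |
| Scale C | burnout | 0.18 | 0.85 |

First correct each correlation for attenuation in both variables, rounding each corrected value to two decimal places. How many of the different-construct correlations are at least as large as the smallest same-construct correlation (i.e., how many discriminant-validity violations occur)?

1

Disattenuated r (r / √(r_scale · r_new)):
  Scale E (disc): 0.15 / √(0.71·0.91) = 0.19
  Scale D (disc): 0.10 / √(0.64·0.91) = 0.13
  Scale B (disc): 0.67 / √(0.65·0.91) = 0.87
  Scale A (conv): 0.44 / √(0.92·0.91) = 0.48
  Scale C (disc): 0.18 / √(0.85·0.91) = 0.20
Smallest convergent = 0.48. Discriminant values: 0.19, 0.13, 0.87, 0.20; count ≥ 0.48 → 1.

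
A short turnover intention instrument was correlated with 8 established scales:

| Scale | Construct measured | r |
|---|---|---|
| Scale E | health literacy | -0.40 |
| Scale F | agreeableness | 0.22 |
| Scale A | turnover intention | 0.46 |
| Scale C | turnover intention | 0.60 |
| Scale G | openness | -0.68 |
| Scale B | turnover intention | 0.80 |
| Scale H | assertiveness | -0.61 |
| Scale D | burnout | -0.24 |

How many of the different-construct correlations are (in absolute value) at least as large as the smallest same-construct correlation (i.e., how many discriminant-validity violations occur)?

2

Convergent (same construct = turnover intention): Scale A, Scale C, Scale B.
Smallest convergent = 0.46. Discriminant |r|: 0.40, 0.22, 0.68, 0.61, 0.24; count ≥ 0.46 → 2.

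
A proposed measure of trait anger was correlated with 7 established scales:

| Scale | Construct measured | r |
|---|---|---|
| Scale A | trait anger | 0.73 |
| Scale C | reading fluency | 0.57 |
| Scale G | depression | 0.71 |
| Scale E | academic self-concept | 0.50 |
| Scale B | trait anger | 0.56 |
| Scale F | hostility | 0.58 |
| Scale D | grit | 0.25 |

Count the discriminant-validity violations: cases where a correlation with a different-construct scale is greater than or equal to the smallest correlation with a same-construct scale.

3

Convergent (same construct = trait anger): Scale A, Scale B.
Smallest convergent = 0.56. Discriminant values: 0.57, 0.71, 0.50, 0.58, 0.25; count ≥ 0.56 → 3.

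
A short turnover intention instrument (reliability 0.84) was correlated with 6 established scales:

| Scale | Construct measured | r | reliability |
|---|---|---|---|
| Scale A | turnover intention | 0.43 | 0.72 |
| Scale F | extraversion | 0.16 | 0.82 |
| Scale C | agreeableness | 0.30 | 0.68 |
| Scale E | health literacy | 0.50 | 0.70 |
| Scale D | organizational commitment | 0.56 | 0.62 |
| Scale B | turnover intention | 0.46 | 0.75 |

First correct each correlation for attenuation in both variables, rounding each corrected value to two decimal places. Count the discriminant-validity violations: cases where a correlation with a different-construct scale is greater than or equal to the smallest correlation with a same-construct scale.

2

Disattenuated r (r / √(r_scale · r_new)):
  Scale A (conv): 0.43 / √(0.72·0.84) = 0.55
  Scale F (disc): 0.16 / √(0.82·0.84) = 0.19
  Scale C (disc): 0.30 / √(0.68·0.84) = 0.40
  Scale E (disc): 0.50 / √(0.70·0.84) = 0.65
  Scale D (disc): 0.56 / √(0.62·0.84) = 0.78
  Scale B (conv): 0.46 / √(0.75·0.84) = 0.58
Smallest convergent = 0.55. Discriminant values: 0.19, 0.40, 0.65, 0.78; count ≥ 0.55 → 2.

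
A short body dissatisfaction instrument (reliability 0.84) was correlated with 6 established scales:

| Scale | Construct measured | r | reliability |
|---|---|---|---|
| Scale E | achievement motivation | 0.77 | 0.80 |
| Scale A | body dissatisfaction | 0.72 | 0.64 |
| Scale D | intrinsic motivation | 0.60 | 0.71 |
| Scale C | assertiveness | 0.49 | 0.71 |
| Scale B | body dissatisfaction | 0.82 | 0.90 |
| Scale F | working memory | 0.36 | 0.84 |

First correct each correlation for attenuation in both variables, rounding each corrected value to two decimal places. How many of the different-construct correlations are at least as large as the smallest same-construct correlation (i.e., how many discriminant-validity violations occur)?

1

Disattenuated r (r / √(r_scale · r_new)):
  Scale E (disc): 0.77 / √(0.80·0.84) = 0.94
  Scale A (conv): 0.72 / √(0.64·0.84) = 0.98
  Scale D (disc): 0.60 / √(0.71·0.84) = 0.78
  Scale C (disc): 0.49 / √(0.71·0.84) = 0.63
  Scale B (conv): 0.82 / √(0.90·0.84) = 0.94
  Scale F (disc): 0.36 / √(0.84·0.84) = 0.43
Smallest convergent = 0.94. Discriminant values: 0.94, 0.78, 0.63, 0.43; count ≥ 0.94 → 1.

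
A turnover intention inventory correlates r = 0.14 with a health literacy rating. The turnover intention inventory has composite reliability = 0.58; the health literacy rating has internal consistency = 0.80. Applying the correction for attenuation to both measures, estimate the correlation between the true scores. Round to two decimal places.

r_true = r_obs / √(r_xx · r_yy) = 0.14 / √(0.58 × 0.80) = 0.14 / √0.4640 = 0.14 / 0.6812 ≈ 0.21.

0.21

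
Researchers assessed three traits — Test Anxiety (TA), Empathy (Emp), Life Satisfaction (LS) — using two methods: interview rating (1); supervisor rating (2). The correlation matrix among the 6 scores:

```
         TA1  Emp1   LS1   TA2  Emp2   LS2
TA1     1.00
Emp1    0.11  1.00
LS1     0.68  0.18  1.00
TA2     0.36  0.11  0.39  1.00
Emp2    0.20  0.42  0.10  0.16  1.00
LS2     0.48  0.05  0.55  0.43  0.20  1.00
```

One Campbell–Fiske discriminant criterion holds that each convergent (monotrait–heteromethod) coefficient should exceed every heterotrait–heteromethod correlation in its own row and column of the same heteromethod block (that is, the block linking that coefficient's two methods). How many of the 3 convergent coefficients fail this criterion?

Convergent coefficients and their comparison sets:
TA (methods 1·2): 0.36 vs {0.20, 0.11, 0.48, 0.39} → fail.
Emp (methods 1·2): 0.42 vs {0.11, 0.20, 0.05, 0.10} → pass.
LS (methods 1·2): 0.55 vs {0.39, 0.48, 0.10, 0.05} → pass.
1 of 3 fail.

1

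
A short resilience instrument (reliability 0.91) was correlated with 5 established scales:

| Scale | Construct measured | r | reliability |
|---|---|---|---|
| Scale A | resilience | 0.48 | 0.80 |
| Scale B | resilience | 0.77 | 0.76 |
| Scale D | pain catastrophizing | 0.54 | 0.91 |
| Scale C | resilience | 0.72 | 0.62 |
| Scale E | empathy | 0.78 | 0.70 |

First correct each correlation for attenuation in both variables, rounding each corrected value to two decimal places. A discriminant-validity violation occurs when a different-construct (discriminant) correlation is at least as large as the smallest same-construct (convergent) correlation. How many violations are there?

2

Disattenuated r (r / √(r_scale · r_new)):
  Scale A (conv): 0.48 / √(0.80·0.91) = 0.56
  Scale B (conv): 0.77 / √(0.76·0.91) = 0.93
  Scale D (disc): 0.54 / √(0.91·0.91) = 0.59
  Scale C (conv): 0.72 / √(0.62·0.91) = 0.96
  Scale E (disc): 0.78 / √(0.70·0.91) = 0.98
Smallest convergent = 0.56. Discriminant values: 0.59, 0.98; count ≥ 0.56 → 2.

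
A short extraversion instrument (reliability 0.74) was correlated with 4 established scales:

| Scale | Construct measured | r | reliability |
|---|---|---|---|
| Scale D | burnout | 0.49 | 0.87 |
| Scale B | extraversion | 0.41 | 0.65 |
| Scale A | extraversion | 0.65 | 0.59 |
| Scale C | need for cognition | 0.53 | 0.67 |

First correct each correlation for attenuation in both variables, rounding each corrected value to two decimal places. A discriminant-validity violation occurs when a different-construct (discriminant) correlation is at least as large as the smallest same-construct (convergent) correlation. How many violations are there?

2

Disattenuated r (r / √(r_scale · r_new)):
  Scale D (disc): 0.49 / √(0.87·0.74) = 0.61
  Scale B (conv): 0.41 / √(0.65·0.74) = 0.59
  Scale A (conv): 0.65 / √(0.59·0.74) = 0.98
  Scale C (disc): 0.53 / √(0.67·0.74) = 0.75
Smallest convergent = 0.59. Discriminant values: 0.61, 0.75; count ≥ 0.59 → 2.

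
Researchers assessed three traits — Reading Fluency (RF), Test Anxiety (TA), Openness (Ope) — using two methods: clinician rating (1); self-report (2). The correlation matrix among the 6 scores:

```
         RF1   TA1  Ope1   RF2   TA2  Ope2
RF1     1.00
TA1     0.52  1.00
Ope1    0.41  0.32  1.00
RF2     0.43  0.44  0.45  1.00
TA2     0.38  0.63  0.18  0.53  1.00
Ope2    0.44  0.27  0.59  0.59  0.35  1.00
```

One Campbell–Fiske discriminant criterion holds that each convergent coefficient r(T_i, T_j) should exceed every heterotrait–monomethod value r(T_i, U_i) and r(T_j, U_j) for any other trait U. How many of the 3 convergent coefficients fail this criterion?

2

Each convergent coefficient versus the relevant comparison correlations:
RF (methods 1·2): 0.43 vs {0.52, 0.53, 0.41, 0.59} → fail.
TA (methods 1·2): 0.63 vs {0.52, 0.53, 0.32, 0.35} → pass.
Ope (methods 1·2): 0.59 vs {0.41, 0.59, 0.32, 0.35} → fail.
2 of 3 fail.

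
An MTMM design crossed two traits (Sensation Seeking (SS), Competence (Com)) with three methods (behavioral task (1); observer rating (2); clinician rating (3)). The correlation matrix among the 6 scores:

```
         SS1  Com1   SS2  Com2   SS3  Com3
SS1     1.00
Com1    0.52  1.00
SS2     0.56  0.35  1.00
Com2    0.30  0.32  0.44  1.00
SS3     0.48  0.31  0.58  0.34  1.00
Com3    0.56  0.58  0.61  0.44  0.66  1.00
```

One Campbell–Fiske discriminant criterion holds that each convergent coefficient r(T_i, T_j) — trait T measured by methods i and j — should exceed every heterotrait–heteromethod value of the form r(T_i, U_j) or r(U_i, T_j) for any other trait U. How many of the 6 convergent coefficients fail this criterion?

Checking each validity diagonal entry against its comparison values:
SS (methods 1·2): 0.56 vs {0.30, 0.35} → pass.
SS (methods 1·3): 0.48 vs {0.56, 0.31} → fail.
SS (methods 2·3): 0.58 vs {0.61, 0.34} → fail.
Com (methods 1·2): 0.32 vs {0.35, 0.30} → fail.
Com (methods 1·3): 0.58 vs {0.31, 0.56} → pass.
Com (methods 2·3): 0.44 vs {0.34, 0.61} → fail.
4 of 6 fail.

4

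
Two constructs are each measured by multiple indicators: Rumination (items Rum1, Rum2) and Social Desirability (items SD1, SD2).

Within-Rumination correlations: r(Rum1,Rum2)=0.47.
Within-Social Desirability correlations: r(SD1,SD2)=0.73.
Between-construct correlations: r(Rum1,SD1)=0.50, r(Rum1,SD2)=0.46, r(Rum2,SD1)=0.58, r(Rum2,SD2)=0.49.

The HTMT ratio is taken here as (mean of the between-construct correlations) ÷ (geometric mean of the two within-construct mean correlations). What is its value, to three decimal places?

Mean between = 2.03/4 = 0.5075.
Mean within-Rum = 0.47/1 = 0.4700; mean within-SD = 0.73/1 = 0.7300.
Geometric mean = √(0.4700 × 0.7300) = 0.5857.
HTMT = 0.5075 / 0.5857 = 0.866.

0.866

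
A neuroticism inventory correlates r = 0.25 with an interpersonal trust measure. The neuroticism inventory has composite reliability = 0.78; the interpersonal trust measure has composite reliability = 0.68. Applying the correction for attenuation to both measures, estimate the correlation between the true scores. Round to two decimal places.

r_true = r_obs / √(r_xx · r_yy) = 0.25 / √(0.78 × 0.68) = 0.25 / √0.5304 = 0.25 / 0.7283 ≈ 0.34.

0.34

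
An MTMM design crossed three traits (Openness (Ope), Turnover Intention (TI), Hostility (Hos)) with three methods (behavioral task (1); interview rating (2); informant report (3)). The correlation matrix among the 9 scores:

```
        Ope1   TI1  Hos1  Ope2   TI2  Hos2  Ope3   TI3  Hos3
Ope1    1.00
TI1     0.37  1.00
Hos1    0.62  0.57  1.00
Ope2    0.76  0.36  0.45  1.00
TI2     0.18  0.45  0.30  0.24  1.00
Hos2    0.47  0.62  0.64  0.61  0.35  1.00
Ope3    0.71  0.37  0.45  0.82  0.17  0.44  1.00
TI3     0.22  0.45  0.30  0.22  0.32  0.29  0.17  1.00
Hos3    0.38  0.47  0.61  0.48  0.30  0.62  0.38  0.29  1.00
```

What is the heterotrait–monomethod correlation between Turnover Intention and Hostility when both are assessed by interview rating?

Different traits, same method: r(TI2, Hos2) = 0.35.

0.35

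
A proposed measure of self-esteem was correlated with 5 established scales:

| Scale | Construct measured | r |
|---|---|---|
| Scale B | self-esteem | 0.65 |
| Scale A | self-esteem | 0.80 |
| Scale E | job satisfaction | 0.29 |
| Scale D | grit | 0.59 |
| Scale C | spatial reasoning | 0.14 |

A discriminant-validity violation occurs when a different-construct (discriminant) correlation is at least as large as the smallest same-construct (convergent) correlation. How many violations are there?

Convergent (same construct = self-esteem): Scale B, Scale A.
Smallest convergent = 0.65. Discriminant values: 0.29, 0.59, 0.14; count ≥ 0.65 → 0.

0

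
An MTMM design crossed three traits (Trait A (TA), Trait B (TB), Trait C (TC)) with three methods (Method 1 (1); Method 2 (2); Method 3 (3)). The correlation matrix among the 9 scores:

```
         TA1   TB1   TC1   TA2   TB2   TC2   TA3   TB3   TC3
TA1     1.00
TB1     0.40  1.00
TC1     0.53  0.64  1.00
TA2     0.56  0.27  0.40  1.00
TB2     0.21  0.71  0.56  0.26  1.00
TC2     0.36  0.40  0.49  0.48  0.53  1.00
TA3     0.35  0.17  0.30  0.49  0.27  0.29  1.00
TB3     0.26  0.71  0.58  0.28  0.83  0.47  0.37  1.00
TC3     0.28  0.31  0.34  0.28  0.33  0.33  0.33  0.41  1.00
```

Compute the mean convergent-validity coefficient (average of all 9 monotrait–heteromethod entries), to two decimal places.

Convergent values: 0.56, 0.35, 0.49, 0.71, 0.71, 0.83, 0.49, 0.34, 0.33; mean = 4.81/9 = 0.53.

0.53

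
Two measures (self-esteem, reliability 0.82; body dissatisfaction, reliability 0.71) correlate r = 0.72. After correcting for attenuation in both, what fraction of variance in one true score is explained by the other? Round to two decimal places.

Disattenuated r = 0.72 / √(0.82 × 0.71) = 0.72 / 0.7630 = 0.9436.
Shared true-score variance = 0.9436² = 0.8904 ≈ 0.89.

0.89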